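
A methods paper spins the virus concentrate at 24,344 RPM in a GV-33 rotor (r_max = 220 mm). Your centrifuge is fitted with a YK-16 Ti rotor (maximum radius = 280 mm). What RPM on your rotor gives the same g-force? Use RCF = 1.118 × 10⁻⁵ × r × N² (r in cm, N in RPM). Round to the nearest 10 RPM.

≈ 21580 RPM

Original rotor: r = 220 mm = 22.0 cm
RCF_original = 1.118 × 10⁻⁵ × 22 × (24344)² = 1.118 × 10⁻⁵ × 22 × 592,630,336 ≈ 145,763.4 × g
Your rotor: r = 280 mm = 28.0 cm
145,763.4 = 1.118 × 10⁻⁵ × 28 × N²
N² = 145,763.4 / (31.304 × 10⁻⁵) = 465,638,257
N ≈ √465,638,257 ≈ 21,578.7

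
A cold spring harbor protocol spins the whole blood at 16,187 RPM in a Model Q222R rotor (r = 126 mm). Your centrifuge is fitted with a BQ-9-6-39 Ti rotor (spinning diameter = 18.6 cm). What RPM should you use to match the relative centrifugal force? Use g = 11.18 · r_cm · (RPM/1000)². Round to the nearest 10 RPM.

≈ 18840 RPM

Original rotor: r = 126 mm = 12.6 cm
RCF_original = 11.18 × 12.6 × (16.187)² = 11.18 × 12.6 × 262.018969 ≈ 36,910.1 × g
Your rotor: r = 18.6 / 2 = 9.3 cm
36,910.1 = 11.18 × 9.3 × (N/1000)²
(N/1000)² = 36,910.1 / 103.974 = 354.9936
N = 1000 × √354.9936 ≈ 18,841.3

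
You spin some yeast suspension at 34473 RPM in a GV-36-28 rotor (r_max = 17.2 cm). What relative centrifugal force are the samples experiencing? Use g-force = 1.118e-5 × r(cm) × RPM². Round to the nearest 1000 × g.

RCF ≈ 229000 ×g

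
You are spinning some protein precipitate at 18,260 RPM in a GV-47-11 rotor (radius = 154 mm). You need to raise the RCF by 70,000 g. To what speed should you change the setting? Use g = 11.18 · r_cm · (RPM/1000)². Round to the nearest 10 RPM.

r = 154 mm = 15.4 cm
Current RCF = 11.18 × 15.4 × (18.26)² = 11.18 × 15.4 × 333.4276 ≈ 57,406.9 × g
Target RCF = 57,406.9 + 70,000 = 127,406.9 × g
(N/1000)² = 127,406.9 / 172.172 = 739.9978
N = 1000 × √739.9978 ≈ 27,202.9

≈ 27200 RPM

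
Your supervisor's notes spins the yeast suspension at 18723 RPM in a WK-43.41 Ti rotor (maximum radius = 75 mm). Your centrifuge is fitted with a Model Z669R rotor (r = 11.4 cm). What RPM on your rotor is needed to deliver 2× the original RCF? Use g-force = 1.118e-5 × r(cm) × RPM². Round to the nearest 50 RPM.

Original rotor: r = 75 mm = 7.5 cm
RCF_original = 1.118 × 10⁻⁵ × 7.5 × (18723)² = 1.118 × 10⁻⁵ × 7.5 × 350,550,729 ≈ 29,393.7 × g
Target RCF = 2 × 29,393.7 ≈ 58,787.4 × g
58,787.4 = 1.118 × 10⁻⁵ × 11.4 × N²
N² = 58,787.4 / (12.7452 × 10⁻⁵) = 461,251,295
N ≈ √461,251,295 ≈ 21,476.8

21500 RPM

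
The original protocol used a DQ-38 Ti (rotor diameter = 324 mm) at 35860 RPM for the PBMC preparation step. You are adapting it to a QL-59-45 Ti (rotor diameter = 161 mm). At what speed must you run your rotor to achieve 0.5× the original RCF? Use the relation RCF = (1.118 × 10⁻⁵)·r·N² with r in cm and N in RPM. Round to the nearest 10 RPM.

≈ 35970 RPM

Original rotor: r = 324 mm / 2 = 162 mm = 16.2 cm
RCF_original = 1.118 × 10⁻⁵ × 16.2 × (35860)² = 1.118 × 10⁻⁵ × 16.2 × 1,285,939,600 ≈ 232,904.2 × g
Target RCF = 0.5 × 232,904.2 ≈ 116,452.1 × g
Your rotor: r = 161 mm / 2 = 80.5 mm = 8.05 cm
116,452.1 = 1.118 × 10⁻⁵ × 8.05 × N²
N² = 116,452.1 / (8.9999 × 10⁻⁵) = 1,293,926,599
N ≈ √1,293,926,599 ≈ 35,971.2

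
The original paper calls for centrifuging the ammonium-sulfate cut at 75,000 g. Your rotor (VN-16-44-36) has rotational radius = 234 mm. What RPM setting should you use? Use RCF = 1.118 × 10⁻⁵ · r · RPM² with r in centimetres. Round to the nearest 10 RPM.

≈ 16930 RPM

r = 234 mm = 23.4 cm
75,000 = 1.118 × 10⁻⁵ × 23.4 × N²
N² = 75,000 / (26.1612 × 10⁻⁵) = 286,684,097
N ≈ √286,684,097 ≈ 16,931.7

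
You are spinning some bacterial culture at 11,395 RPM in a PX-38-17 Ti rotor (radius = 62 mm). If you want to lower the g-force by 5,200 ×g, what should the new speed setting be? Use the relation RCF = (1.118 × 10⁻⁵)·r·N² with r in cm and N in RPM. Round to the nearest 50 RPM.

r = 62 mm = 6.2 cm
Current RCF = 1.118 × 10⁻⁵ × 6.2 × (11395)² = 1.118 × 10⁻⁵ × 6.2 × 129,846,025 ≈ 9,000.4 × g
Target RCF = 9,000.4 − 5,200 = 3,800.4 × g
N² = 3,800.4 / (6.9316 × 10⁻⁵) = 54,827,168
N ≈ √54,827,168 ≈ 7,404.5

7400 RPM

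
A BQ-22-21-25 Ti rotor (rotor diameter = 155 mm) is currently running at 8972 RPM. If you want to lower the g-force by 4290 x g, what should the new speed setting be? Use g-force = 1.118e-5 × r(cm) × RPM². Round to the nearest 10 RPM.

5570 RPM

r = 155 mm / 2 = 77.5 mm = 7.75 cm
Current RCF = 1.118 × 10⁻⁵ × 7.75 × (8972)² = 1.118 × 10⁻⁵ × 7.75 × 80,496,784 ≈ 6,974.6 × g
Target RCF = 6,974.6 − 4,290 = 2,684.6 × g
N² = 2,684.6 / (8.6645 × 10⁻⁵) = 30,983,900
N ≈ √30,983,900 ≈ 5,566.3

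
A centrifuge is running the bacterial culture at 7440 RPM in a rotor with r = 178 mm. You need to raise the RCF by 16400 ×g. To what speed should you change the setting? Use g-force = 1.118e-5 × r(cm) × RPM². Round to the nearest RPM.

r = 178 mm = 17.8 cm
Current RCF = 1.118 × 10⁻⁵ × 17.8 × (7440)² = 1.118 × 10⁻⁵ × 17.8 × 55,353,600 ≈ 11,015.6 × g
Target RCF = 11,015.6 + 16,400 = 27,415.6 × g
N² = 27,415.6 / (19.9004 × 10⁻⁵) = 137,764,065
N ≈ √137,764,065 ≈ 11,737.3

N₂ ≈ 11737 RPM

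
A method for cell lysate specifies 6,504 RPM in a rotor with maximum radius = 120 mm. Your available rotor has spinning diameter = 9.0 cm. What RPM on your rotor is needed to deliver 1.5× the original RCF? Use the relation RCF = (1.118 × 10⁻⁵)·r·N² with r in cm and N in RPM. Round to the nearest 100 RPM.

≈ 13000 RPM

Original rotor: r = 120 mm = 12.0 cm
RCF_original = 1.118 × 10⁻⁵ × 12 × (6504)² = 1.118 × 10⁻⁵ × 12 × 42,302,016 ≈ 5,675.2 × g
Target RCF = 1.5 × 5,675.2 ≈ 8,512.8 × g
Your rotor: r = 9.0 / 2 = 4.5 cm
8,512.8 = 1.118 × 10⁻⁵ × 4.5 × N²
N² = 8,512.8 / (5.031 × 10⁻⁵) = 169,206,917
N ≈ √169,206,917 ≈ 13,008.0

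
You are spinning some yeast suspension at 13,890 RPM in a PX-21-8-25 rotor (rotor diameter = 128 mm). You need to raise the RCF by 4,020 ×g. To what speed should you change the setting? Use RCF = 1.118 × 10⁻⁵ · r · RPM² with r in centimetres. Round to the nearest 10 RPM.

r = 128 mm / 2 = 64 mm = 6.4 cm
Current RCF = 1.118 × 10⁻⁵ × 6.4 × (13890)² = 1.118 × 10⁻⁵ × 6.4 × 192,932,100 ≈ 13,804.7 × g
Target RCF = 13,804.7 + 4,020 = 17,824.7 × g
N² = 17,824.7 / (7.1552 × 10⁻⁵) = 249,115,329
N ≈ √249,115,329 ≈ 15,783.4

≈ 15780 RPM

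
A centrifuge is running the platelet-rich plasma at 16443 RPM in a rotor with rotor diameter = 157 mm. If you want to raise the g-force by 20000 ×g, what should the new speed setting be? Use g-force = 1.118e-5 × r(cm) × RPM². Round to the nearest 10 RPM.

N₂ ≈ 22320 RPM

r = 157 mm / 2 = 78.5 mm = 7.85 cm
Current RCF = 1.118 × 10⁻⁵ × 7.85 × (16443)² = 1.118 × 10⁻⁵ × 7.85 × 270,372,249 ≈ 23,728.7 × g
Target RCF = 23,728.7 + 20,000 = 43,728.7 × g
N² = 43,728.7 / (8.7763 × 10⁻⁵) = 498,258,947
N ≈ √498,258,947 ≈ 22,321.7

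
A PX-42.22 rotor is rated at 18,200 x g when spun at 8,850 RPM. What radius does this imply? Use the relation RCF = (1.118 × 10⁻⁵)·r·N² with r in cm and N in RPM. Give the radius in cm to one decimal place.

18200 = 1.118 × 10⁻⁵ × r × (8850)²
r = 18200 / (1.118 × 10⁻⁵ × 78,322,500) = 18200 / 875.6456 ≈ 20.785 cm

≈ 20.8 cm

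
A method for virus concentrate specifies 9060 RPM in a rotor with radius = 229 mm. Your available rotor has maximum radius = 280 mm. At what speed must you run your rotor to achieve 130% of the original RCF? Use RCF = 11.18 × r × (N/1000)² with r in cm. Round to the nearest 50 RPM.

Original rotor: r = 229 mm = 22.9 cm
RCF_original = 11.18 × 22.9 × (9.06)² = 11.18 × 22.9 × 82.0836 ≈ 21,015.2 × g
Target RCF = 1.3 × 21,015.2 ≈ 27,319.8 × g
Your rotor: r = 280 mm = 28.0 cm
27,319.8 = 11.18 × 28 × (N/1000)²
(N/1000)² = 27,319.8 / 313.04 = 87.27255
N = 1000 × √87.27255 ≈ 9,342.0

≈ 9350 RPM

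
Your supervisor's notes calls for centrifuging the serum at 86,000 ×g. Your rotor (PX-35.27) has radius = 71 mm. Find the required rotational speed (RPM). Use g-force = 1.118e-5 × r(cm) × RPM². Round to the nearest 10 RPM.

N ≈ 32920 RPM

r = 71 mm = 7.1 cm
86,000 = 1.118 × 10⁻⁵ × 7.1 × N²
N² = 86,000 / (7.9378 × 10⁻⁵) = 1,083,423,619
N ≈ √1,083,423,619 ≈ 32,915.4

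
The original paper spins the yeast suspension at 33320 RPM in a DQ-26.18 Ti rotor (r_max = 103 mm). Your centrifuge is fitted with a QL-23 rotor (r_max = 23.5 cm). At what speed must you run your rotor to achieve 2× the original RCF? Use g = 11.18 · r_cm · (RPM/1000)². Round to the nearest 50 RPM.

≈ 31200 RPM

Original rotor: r = 103 mm = 10.3 cm
RCF_original = 11.18 × 10.3 × (33.32)² = 11.18 × 10.3 × 1,110.2224 ≈ 127,846.6 × g
Target RCF = 2 × 127,846.6 ≈ 255,693.2 × g
255,693.2 = 11.18 × 23.5 × (N/1000)²
(N/1000)² = 255,693.2 / 262.73 = 973.2166
N = 1000 × √973.2166 ≈ 31,196.4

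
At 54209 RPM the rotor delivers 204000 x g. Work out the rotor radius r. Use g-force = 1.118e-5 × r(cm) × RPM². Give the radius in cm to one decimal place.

RCF = 1.118 × 10⁻⁵ × r × N²
204000 = 1.118 × 10⁻⁵ × r × (54209)²
r = 204000 / (1.118 × 10⁻⁵ × 2,938,615,681) = 204000 / 32853.72 ≈ 6.209 cm

≈ 6.2 cm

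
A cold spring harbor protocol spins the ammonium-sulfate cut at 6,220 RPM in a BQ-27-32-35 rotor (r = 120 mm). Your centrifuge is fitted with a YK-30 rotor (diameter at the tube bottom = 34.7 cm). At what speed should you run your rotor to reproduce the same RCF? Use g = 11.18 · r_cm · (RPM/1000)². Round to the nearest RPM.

5173 RPM

Original rotor: r = 120 mm = 12.0 cm
RCF_original = 11.18 × 12 × (6.22)² = 11.18 × 12 × 38.6884 ≈ 5,190.4 × g
Your rotor: r = 34.7 / 2 = 17.35 cm
5,190.4 = 11.18 × 17.35 × (N/1000)²
(N/1000)² = 5,190.4 / 193.973 = 26.75836
N = 1000 × √26.75836 ≈ 5,172.8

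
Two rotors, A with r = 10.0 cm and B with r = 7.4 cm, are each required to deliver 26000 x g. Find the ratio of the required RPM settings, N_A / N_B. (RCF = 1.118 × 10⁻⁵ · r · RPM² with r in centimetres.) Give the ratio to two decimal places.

At fixed RCF, N ∝ 1/√r, so N_A/N_B = √(r_B/r_A) = √(7.4/10.0) = √0.740000 = 0.8602.

0.86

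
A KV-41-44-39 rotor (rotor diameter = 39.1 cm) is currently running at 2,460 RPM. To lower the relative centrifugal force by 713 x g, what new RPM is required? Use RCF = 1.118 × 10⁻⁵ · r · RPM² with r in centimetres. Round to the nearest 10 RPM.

r = 39.1 / 2 = 19.55 cm
Current RCF = 1.118 × 10⁻⁵ × 19.55 × (2460)² = 1.118 × 10⁻⁵ × 19.55 × 6,051,600 ≈ 1,322.7 × g
Target RCF = 1,322.7 − 713 = 609.7 × g
N² = 609.7 / (21.8569 × 10⁻⁵) = 2,789,508
N ≈ √2,789,508 ≈ 1,670.2

1670 RPM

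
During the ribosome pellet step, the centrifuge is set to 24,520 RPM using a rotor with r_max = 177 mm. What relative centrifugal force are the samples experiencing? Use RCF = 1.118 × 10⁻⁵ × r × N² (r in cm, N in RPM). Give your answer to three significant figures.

≈ 119000 x g

r = 177 mm = 17.7 cm
RCF = 1.118 × 10⁻⁵ × 17.7 × (24520)² = 1.118 × 10⁻⁵ × 17.7 × 601,230,400 ≈ 118,975.1 × g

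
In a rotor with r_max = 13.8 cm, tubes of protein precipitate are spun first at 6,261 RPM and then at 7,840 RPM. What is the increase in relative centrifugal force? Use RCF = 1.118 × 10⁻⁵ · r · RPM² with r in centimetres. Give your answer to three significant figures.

3440 g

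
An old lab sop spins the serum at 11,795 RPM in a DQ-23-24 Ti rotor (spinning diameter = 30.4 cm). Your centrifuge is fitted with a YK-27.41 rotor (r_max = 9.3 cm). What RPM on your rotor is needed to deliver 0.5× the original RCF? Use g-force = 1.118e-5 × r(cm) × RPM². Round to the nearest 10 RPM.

≈ 10660 RPM

Original rotor: r = 30.4 / 2 = 15.2 cm
RCF_original = 1.118 × 10⁻⁵ × 15.2 × (11795)² = 1.118 × 10⁻⁵ × 15.2 × 139,122,025 ≈ 23,641.8 × g
Target RCF = 0.5 × 23,641.8 ≈ 11,820.9 × g
11,820.9 = 1.118 × 10⁻⁵ × 9.3 × N²
N² = 11,820.9 / (10.3974 × 10⁻⁵) = 113,690,923
N ≈ √113,690,923 ≈ 10,662.6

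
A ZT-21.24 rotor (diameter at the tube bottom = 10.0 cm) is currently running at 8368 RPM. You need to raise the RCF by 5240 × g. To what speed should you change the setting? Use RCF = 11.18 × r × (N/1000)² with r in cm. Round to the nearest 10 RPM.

r = 10.0 / 2 = 5 cm
Current RCF = 11.18 × 5 × (8.368)² = 11.18 × 5 × 70.023424 ≈ 3,914.3 × g
Target RCF = 3,914.3 + 5,240 = 9,154.3 × g
(N/1000)² = 9,154.3 / 55.9 = 163.7621
N = 1000 × √163.7621 ≈ 12,797.0

≈ 12800 RPM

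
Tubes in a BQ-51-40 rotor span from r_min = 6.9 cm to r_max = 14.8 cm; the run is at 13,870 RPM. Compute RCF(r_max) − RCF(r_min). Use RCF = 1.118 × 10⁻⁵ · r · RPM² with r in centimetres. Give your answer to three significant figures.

ΔRCF = 1.118 × 10⁻⁵ × (r_max − r_min) × N² = 1.118 × 10⁻⁵ × 7.9 × 192,376,900 ≈ 16,991.1

ΔRCF ≈ 17000 ×g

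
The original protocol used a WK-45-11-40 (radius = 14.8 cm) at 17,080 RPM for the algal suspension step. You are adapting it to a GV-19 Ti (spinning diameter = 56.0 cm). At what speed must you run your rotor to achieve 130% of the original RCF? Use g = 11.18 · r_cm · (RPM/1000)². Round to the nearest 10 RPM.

RCF_original = 11.18 × 14.8 × (17.08)² = 11.18 × 14.8 × 291.7264 ≈ 48,270.2 × g
Target RCF = 1.3 × 48,270.2 ≈ 62,751.3 × g
Your rotor: r = 56.0 / 2 = 28 cm
62,751.3 = 11.18 × 28 × (N/1000)²
(N/1000)² = 62,751.3 / 313.04 = 200.4578
N = 1000 × √200.4578 ≈ 14,158.3

≈ 14160 RPM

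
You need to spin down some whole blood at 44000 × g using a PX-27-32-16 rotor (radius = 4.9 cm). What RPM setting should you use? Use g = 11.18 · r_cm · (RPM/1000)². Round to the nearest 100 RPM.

28300 RPM

44,000 = 11.18 × 4.9 × (N/1000)²
(N/1000)² = 44,000 / 54.782 = 803.1835
N = 1000 × √803.1835 ≈ 28,340.5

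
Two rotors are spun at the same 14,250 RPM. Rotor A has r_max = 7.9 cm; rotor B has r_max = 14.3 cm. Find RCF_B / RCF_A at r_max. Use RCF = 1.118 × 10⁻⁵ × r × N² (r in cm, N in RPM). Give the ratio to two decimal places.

At fixed N, RCF ∝ r, so RCF_B/RCF_A = r_B/r_A = 14.3 / 7.9 = 1.8101.

1.81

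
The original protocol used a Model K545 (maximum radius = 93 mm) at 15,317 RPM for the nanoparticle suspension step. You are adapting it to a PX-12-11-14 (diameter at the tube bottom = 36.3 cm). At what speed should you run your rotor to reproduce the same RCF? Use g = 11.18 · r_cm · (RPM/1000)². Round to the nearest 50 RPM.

≈ 10950 RPM

Original rotor: r = 93 mm = 9.3 cm
RCF_original = 11.18 × 9.3 × (15.317)² = 11.18 × 9.3 × 234.610489 ≈ 24,393.4 × g
Your rotor: r = 36.3 / 2 = 18.15 cm
24,393.4 = 11.18 × 18.15 × (N/1000)²
(N/1000)² = 24,393.4 / 202.917 = 120.2137
N = 1000 × √120.2137 ≈ 10,964.2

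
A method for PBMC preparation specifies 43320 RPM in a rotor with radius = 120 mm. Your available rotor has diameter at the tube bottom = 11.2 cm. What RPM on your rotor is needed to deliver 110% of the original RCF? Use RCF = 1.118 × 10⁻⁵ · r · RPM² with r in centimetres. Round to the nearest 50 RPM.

≈ 66500 RPM

Original rotor: r = 120 mm = 12.0 cm
RCF_original = 1.118 × 10⁻⁵ × 12 × (43320)² = 1.118 × 10⁻⁵ × 12 × 1,876,622,400 ≈ 251,767.7 × g
Target RCF = 1.1 × 251,767.7 ≈ 276,944.5 × g
Your rotor: r = 11.2 / 2 = 5.6 cm
276,944.5 = 1.118 × 10⁻⁵ × 5.6 × N²
N² = 276,944.5 / (6.2608 × 10⁻⁵) = 4,423,468,247
N ≈ √4,423,468,247 ≈ 66,509.2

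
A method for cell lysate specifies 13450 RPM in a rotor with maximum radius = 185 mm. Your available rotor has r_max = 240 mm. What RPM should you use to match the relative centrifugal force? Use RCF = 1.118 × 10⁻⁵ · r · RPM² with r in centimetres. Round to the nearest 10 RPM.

Original rotor: r = 185 mm = 18.5 cm
RCF_original = 1.118 × 10⁻⁵ × 18.5 × (13450)² = 1.118 × 10⁻⁵ × 18.5 × 180,902,500 ≈ 37,416.1 × g
Your rotor: r = 240 mm = 24.0 cm
37,416.1 = 1.118 × 10⁻⁵ × 24 × N²
N² = 37,416.1 / (26.832 × 10⁻⁵) = 139,445,811
N ≈ √139,445,811 ≈ 11,808.7

11810 RPM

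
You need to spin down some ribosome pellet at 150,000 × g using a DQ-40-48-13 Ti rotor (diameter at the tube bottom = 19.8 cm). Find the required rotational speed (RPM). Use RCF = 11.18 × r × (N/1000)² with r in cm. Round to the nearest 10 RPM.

r = 19.8 / 2 = 9.9 cm
150,000 = 11.18 × 9.9 × (N/1000)²
(N/1000)² = 150,000 / 110.682 = 1355.234
N = 1000 × √1355.234 ≈ 36,813.5

N ≈ 36810 RPM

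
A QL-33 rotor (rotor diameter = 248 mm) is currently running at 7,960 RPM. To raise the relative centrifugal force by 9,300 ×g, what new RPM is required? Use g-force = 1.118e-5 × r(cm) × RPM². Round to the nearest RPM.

r = 248 mm / 2 = 124 mm = 12.4 cm
Current RCF = 1.118 × 10⁻⁵ × 12.4 × (7960)² = 1.118 × 10⁻⁵ × 12.4 × 63,361,600 ≈ 8,783.9 × g
Target RCF = 8,783.9 + 9,300 = 18,083.9 × g
N² = 18,083.9 / (13.8632 × 10⁻⁵) = 130,445,352
N ≈ √130,445,352 ≈ 11,421.3

N₂ ≈ 11421 RPM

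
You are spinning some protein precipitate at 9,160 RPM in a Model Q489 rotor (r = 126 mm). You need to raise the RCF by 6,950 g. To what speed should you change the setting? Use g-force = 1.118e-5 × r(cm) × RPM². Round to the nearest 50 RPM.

N₂ ≈ 11550 RPM

r = 126 mm = 12.6 cm
Current RCF = 1.118 × 10⁻⁵ × 12.6 × (9160)² = 1.118 × 10⁻⁵ × 12.6 × 83,905,600 ≈ 11,819.6 × g
Target RCF = 11,819.6 + 6,950 = 18,769.6 × g
N² = 18,769.6 / (14.0868 × 10⁻⁵) = 133,242,468
N ≈ √133,242,468 ≈ 11,543.1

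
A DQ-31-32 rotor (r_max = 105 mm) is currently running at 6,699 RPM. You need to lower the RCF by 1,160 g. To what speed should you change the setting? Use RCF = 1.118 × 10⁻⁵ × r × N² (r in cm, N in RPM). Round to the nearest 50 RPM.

≈ 5900 RPM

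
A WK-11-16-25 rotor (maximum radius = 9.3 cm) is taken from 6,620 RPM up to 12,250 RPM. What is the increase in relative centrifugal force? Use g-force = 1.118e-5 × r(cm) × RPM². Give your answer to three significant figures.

11000 × g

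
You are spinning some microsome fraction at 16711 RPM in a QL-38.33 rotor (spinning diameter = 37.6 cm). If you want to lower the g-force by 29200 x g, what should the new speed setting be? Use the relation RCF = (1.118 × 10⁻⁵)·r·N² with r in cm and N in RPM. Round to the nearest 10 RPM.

N₂ ≈ 11850 RPM

r = 37.6 / 2 = 18.8 cm
Current RCF = 1.118 × 10⁻⁵ × 18.8 × (16711)² = 1.118 × 10⁻⁵ × 18.8 × 279,257,521 ≈ 58,695.5 × g
Target RCF = 58,695.5 − 29,200 = 29,495.5 × g
N² = 29,495.5 / (21.0184 × 10⁻⁵) = 140,331,805
N ≈ √140,331,805 ≈ 11,846.2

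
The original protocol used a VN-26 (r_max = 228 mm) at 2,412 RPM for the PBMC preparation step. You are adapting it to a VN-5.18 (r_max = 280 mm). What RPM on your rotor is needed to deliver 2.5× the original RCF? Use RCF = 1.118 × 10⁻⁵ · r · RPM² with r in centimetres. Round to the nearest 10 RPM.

Original rotor: r = 228 mm = 22.8 cm
RCF = 1.118 × 10⁻⁵ × r × N²
RCF_original = 1.118 × 10⁻⁵ × 22.8 × (2412)² = 1.118 × 10⁻⁵ × 22.8 × 5,817,744 ≈ 1,483 × g
Target RCF = 2.5 × 1,483 ≈ 3,707.5 × g
Your rotor: r = 280 mm = 28.0 cm
3,707.5 = 1.118 × 10⁻⁵ × 28 × N²
N² = 3,707.5 / (31.304 × 10⁻⁵) = 11,843,534
N ≈ √11,843,534 ≈ 3,441.4

3440 RPM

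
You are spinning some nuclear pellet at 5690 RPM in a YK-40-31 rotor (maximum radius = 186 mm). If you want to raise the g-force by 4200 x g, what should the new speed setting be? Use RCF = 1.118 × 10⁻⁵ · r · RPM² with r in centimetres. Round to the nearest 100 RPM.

N₂ ≈ 7300 RPM

r = 186 mm = 18.6 cm
Current RCF = 1.118 × 10⁻⁵ × 18.6 × (5690)² = 1.118 × 10⁻⁵ × 18.6 × 32,376,100 ≈ 6,732.5 × g
Target RCF = 6,732.5 + 4,200 = 10,932.5 × g
N² = 10,932.5 / (20.7948 × 10⁻⁵) = 52,573,239
N ≈ √52,573,239 ≈ 7,250.7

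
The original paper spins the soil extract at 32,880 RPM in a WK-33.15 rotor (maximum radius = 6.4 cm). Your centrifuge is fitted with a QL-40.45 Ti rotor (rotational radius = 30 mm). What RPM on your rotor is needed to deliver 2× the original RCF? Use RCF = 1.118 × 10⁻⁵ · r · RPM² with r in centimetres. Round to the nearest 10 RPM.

≈ 67920 RPM

RCF = 1.118 × 10⁻⁵ × r × N²
RCF_original = 1.118 × 10⁻⁵ × 6.4 × (32880)² = 1.118 × 10⁻⁵ × 6.4 × 1,081,094,400 ≈ 77,354.5 × g
Target RCF = 2 × 77,354.5 ≈ 154,709 × g
Your rotor: r = 30 mm = 3.0 cm
154,709 = 1.118 × 10⁻⁵ × 3 × N²
N² = 154,709 / (3.354 × 10⁻⁵) = 4,612,671,437
N ≈ √4,612,671,437 ≈ 67,916.7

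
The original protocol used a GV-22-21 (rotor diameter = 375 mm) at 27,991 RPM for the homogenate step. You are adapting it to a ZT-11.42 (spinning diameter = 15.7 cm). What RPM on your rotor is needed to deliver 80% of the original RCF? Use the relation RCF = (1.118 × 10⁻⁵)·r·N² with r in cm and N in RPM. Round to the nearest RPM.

≈ 38693 RPM

Original rotor: r = 375 mm / 2 = 187.5 mm = 18.75 cm
RCF = 1.118 × 10⁻⁵ × r × N²
RCF_original = 1.118 × 10⁻⁵ × 18.75 × (27991)² = 1.118 × 10⁻⁵ × 18.75 × 783,496,081 ≈ 164,240.4 × g
Target RCF = 0.8 × 164,240.4 ≈ 131,392.3 × g
Your rotor: r = 15.7 / 2 = 7.85 cm
131,392.3 = 1.118 × 10⁻⁵ × 7.85 × N²
N² = 131,392.3 / (8.7763 × 10⁻⁵) = 1,497,126,352
N ≈ √1,497,126,352 ≈ 38,692.7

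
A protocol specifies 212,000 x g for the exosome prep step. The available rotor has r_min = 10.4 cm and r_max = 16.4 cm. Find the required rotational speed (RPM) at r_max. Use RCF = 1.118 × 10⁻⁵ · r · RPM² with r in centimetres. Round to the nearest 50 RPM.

≈ 34000 RPM

Use r_max = 16.4 cm.
212,000 = 1.118 × 10⁻⁵ × 16.4 × N²
N² = 212,000 / (18.3352 × 10⁻⁵) = 1,156,245,910
N ≈ √1,156,245,910 ≈ 34,003.6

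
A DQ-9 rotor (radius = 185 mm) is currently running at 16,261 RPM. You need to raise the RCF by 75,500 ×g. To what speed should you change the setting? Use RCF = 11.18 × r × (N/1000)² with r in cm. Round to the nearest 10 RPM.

r = 185 mm = 18.5 cm
Current RCF = 11.18 × 18.5 × (16.261)² = 11.18 × 18.5 × 264.420121 ≈ 54,690 × g
Target RCF = 54,690 + 75,500 = 130,190 × g
(N/1000)² = 130,190 / 206.83 = 629.4541
N = 1000 × √629.4541 ≈ 25,088.9

≈ 25090 RPM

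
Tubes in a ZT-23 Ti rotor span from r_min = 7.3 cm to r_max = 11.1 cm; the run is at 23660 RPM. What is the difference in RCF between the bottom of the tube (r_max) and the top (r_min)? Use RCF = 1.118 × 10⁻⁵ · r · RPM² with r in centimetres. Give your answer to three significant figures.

≈ 23800 × g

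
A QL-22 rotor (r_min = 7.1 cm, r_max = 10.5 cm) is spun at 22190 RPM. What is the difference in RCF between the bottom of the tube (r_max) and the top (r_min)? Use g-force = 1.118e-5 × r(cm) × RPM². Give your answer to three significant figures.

≈ 18700 ×g

ΔRCF = 1.118 × 10⁻⁵ × (r_max − r_min) × N² = 1.118 × 10⁻⁵ × 3.4 × 492,396,100 ≈ 18,717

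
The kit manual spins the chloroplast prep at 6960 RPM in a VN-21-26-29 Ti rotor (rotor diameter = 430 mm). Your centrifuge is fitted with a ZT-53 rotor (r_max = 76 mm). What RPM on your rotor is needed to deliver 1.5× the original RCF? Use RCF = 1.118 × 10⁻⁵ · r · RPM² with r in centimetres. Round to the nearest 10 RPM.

Original rotor: r = 430 mm / 2 = 215 mm = 21.5 cm
RCF = 1.118 × 10⁻⁵ × r × N²
RCF_original = 1.118 × 10⁻⁵ × 21.5 × (6960)² = 1.118 × 10⁻⁵ × 21.5 × 48,441,600 ≈ 11,643.9 × g
Target RCF = 1.5 × 11,643.9 ≈ 17,465.8 × g
Your rotor: r = 76 mm = 7.6 cm
17,465.8 = 1.118 × 10⁻⁵ × 7.6 × N²
N² = 17,465.8 / (8.4968 × 10⁻⁵) = 205,557,386
N ≈ √205,557,386 ≈ 14,337.3

14340 RPM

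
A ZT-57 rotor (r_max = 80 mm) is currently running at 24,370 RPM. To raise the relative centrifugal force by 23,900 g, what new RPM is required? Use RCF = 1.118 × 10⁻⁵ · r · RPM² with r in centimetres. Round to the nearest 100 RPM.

r = 80 mm = 8.0 cm
Current RCF = 1.118 × 10⁻⁵ × 8 × (24370)² = 1.118 × 10⁻⁵ × 8 × 593,896,900 ≈ 53,118.1 × g
Target RCF = 53,118.1 + 23,900 = 77,018.1 × g
N² = 77,018.1 / (8.944 × 10⁻⁵) = 861,114,714
N ≈ √861,114,714 ≈ 29,344.8

N₂ ≈ 29300 RPM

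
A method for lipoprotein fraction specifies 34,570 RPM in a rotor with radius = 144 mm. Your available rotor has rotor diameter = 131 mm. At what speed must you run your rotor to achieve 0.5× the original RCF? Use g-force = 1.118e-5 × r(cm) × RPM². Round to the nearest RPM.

≈ 36245 RPM

Original rotor: r = 144 mm = 14.4 cm
RCF_original = 1.118 × 10⁻⁵ × 14.4 × (34570)² = 1.118 × 10⁻⁵ × 14.4 × 1,195,084,900 ≈ 192,399.1 × g
Target RCF = 0.5 × 192,399.1 ≈ 96,199.6 × g
Your rotor: r = 131 mm / 2 = 65.5 mm = 6.55 cm
96,199.6 = 1.118 × 10⁻⁵ × 6.55 × N²
N² = 96,199.6 / (7.3229 × 10⁻⁵) = 1,313,681,738
N ≈ √1,313,681,738 ≈ 36,244.7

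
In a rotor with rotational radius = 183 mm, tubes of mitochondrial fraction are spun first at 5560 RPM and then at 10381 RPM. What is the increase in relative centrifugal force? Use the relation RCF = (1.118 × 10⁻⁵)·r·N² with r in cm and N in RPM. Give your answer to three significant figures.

r = 183 mm = 18.3 cm
RCF₁ = 1.118 × 10⁻⁵ × 18.3 × (5560)² = 1.118 × 10⁻⁵ × 18.3 × 30,913,600 ≈ 6,324.7 × g
RCF₂ = 1.118 × 10⁻⁵ × 18.3 × (10381)² = 1.118 × 10⁻⁵ × 18.3 × 107,765,161 ≈ 22,048.1 × g
Increase = 22,048.1 − 6,324.7 = 15,723.4

≈ 15700 x g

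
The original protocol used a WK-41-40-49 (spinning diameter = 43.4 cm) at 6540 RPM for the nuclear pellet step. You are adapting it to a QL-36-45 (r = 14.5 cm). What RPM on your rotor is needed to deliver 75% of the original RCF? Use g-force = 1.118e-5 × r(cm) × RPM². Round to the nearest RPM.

≈ 6929 RPM

Original rotor: r = 43.4 / 2 = 21.7 cm
RCF_original = 1.118 × 10⁻⁵ × 21.7 × (6540)² = 1.118 × 10⁻⁵ × 21.7 × 42,771,600 ≈ 10,376.6 × g
Target RCF = 0.75 × 10,376.6 ≈ 7,782.5 × g
7,782.5 = 1.118 × 10⁻⁵ × 14.5 × N²
N² = 7,782.5 / (16.211 × 10⁻⁵) = 48,007,526
N ≈ √48,007,526 ≈ 6,928.7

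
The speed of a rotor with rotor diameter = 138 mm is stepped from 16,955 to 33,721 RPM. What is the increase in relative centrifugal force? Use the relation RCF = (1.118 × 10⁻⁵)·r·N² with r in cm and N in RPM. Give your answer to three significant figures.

≈ 65500 ×g

r = 138 mm / 2 = 69 mm = 6.9 cm
RCF₁ = 1.118 × 10⁻⁵ × 6.9 × (16955)² = 1.118 × 10⁻⁵ × 6.9 × 287,472,025 ≈ 22,176.2 × g
RCF₂ = 1.118 × 10⁻⁵ × 6.9 × (33721)² = 1.118 × 10⁻⁵ × 6.9 × 1,137,105,841 ≈ 87,718.6 × g
Increase = 87,718.6 − 22,176.2 = 65,542.4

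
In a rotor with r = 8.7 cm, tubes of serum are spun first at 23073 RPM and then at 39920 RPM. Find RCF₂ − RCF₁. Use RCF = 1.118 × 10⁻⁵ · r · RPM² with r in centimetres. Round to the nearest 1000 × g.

≈ 103000 ×g

RCF₁ = 1.118 × 10⁻⁵ × 8.7 × (23073)² = 1.118 × 10⁻⁵ × 8.7 × 532,363,329 ≈ 51,780.9 × g
RCF₂ = 1.118 × 10⁻⁵ × 8.7 × (39920)² = 1.118 × 10⁻⁵ × 8.7 × 1,593,606,400 ≈ 155,003.7 × g
Increase = 155,003.7 − 51,780.9 = 103,222.8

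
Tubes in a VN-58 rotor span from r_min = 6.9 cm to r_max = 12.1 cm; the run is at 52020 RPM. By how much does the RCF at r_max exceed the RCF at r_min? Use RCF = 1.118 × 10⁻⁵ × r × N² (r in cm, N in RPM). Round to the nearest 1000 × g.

157000 ×g

ΔRCF = 1.118 × 10⁻⁵ × (r_max − r_min) × N² = 1.118 × 10⁻⁵ × 5.2 × 2,706,080,400 ≈ 157,320.7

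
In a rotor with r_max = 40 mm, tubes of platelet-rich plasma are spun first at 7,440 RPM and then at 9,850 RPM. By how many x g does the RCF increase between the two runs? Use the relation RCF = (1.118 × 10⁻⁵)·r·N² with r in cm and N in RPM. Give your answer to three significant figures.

r = 40 mm = 4.0 cm
RCF₁ = 1.118 × 10⁻⁵ × 4 × (7440)² = 1.118 × 10⁻⁵ × 4 × 55,353,600 ≈ 2,475.4 × g
RCF₂ = 1.118 × 10⁻⁵ × 4 × (9850)² = 1.118 × 10⁻⁵ × 4 × 97,022,500 ≈ 4,338.8 × g
Increase = 4,338.8 − 2,475.4 = 1,863.4

1860 x g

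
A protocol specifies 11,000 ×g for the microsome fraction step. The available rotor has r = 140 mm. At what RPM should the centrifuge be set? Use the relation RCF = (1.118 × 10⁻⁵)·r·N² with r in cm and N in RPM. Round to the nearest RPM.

r = 140 mm = 14.0 cm
11,000 = 1.118 × 10⁻⁵ × 14 × N²
N² = 11,000 / (15.652 × 10⁻⁵) = 70,278,559
N ≈ √70,278,559 ≈ 8,383.2

≈ 8383 RPM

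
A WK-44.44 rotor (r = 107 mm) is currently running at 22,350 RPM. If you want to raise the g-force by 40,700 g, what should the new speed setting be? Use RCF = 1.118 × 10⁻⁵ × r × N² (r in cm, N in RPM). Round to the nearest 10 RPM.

28980 RPM

r = 107 mm = 10.7 cm
Current RCF = 1.118 × 10⁻⁵ × 10.7 × (22350)² = 1.118 × 10⁻⁵ × 10.7 × 499,522,500 ≈ 59,755.9 × g
Target RCF = 59,755.9 + 40,700 = 100,455.9 × g
N² = 100,455.9 / (11.9626 × 10⁻⁵) = 839,749,720
N ≈ √839,749,720 ≈ 28,978.4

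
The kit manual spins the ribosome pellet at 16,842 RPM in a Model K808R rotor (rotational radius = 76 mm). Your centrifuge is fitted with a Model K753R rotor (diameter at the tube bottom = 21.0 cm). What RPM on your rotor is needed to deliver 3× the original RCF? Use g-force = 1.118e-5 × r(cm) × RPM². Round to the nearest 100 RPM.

≈ 24800 RPM

Original rotor: r = 76 mm = 7.6 cm
RCF_original = 1.118 × 10⁻⁵ × 7.6 × (16842)² = 1.118 × 10⁻⁵ × 7.6 × 283,652,964 ≈ 24,101.4 × g
Target RCF = 3 × 24,101.4 ≈ 72,304.2 × g
Your rotor: r = 21.0 / 2 = 10.5 cm
72,304.2 = 1.118 × 10⁻⁵ × 10.5 × N²
N² = 72,304.2 / (11.739 × 10⁻⁵) = 615,931,510
N ≈ √615,931,510 ≈ 24,818.0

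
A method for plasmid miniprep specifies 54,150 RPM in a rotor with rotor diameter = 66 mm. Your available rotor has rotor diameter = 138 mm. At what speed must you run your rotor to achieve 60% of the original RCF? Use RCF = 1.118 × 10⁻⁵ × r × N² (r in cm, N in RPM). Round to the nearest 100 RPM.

Original rotor: r = 66 mm / 2 = 33 mm = 3.3 cm
RCF = 1.118 × 10⁻⁵ × r × N²
RCF_original = 1.118 × 10⁻⁵ × 3.3 × (54150)² = 1.118 × 10⁻⁵ × 3.3 × 2,932,222,500 ≈ 108,181.4 × g
Target RCF = 0.6 × 108,181.4 ≈ 64,908.8 × g
Your rotor: r = 138 mm / 2 = 69 mm = 6.9 cm
64,908.8 = 1.118 × 10⁻⁵ × 6.9 × N²
N² = 64,908.8 / (7.7142 × 10⁻⁵) = 841,419,719
N ≈ √841,419,719 ≈ 29,007.2

29000 RPM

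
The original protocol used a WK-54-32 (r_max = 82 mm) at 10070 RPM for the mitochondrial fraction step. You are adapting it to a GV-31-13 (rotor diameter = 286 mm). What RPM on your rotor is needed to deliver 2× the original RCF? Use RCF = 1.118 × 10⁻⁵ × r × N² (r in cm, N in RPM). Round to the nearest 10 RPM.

Original rotor: r = 82 mm = 8.2 cm
RCF_original = 1.118 × 10⁻⁵ × 8.2 × (10070)² = 1.118 × 10⁻⁵ × 8.2 × 101,404,900 ≈ 9,296.4 × g
Target RCF = 2 × 9,296.4 ≈ 18,592.8 × g
Your rotor: r = 286 mm / 2 = 143 mm = 14.3 cm
18,592.8 = 1.118 × 10⁻⁵ × 14.3 × N²
N² = 18,592.8 / (15.9874 × 10⁻⁵) = 116,296,584
N ≈ √116,296,584 ≈ 10,784.1

10780 RPM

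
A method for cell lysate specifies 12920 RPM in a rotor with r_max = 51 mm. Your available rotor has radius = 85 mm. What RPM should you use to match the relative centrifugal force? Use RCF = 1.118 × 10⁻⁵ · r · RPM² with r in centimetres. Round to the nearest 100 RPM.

Original rotor: r = 51 mm = 5.1 cm
RCF_original = 1.118 × 10⁻⁵ × 5.1 × (12920)² = 1.118 × 10⁻⁵ × 5.1 × 166,926,400 ≈ 9,517.8 × g
Your rotor: r = 85 mm = 8.5 cm
9,517.8 = 1.118 × 10⁻⁵ × 8.5 × N²
N² = 9,517.8 / (9.503 × 10⁻⁵) = 100,155,740
N ≈ √100,155,740 ≈ 10,007.8

≈ 10000 RPM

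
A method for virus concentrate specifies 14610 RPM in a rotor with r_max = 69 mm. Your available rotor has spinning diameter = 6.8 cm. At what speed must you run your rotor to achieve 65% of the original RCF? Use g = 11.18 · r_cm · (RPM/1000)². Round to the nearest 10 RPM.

16780 RPM

Original rotor: r = 69 mm = 6.9 cm
RCF = 11.18 × r × (N/1000)²
RCF_original = 11.18 × 6.9 × (14.61)² = 11.18 × 6.9 × 213.4521 ≈ 16,466.1 × g
Target RCF = 0.65 × 16,466.1 ≈ 10,703 × g
Your rotor: r = 6.8 / 2 = 3.4 cm
10,703 = 11.18 × 3.4 × (N/1000)²
(N/1000)² = 10,703 / 38.012 = 281.569
N = 1000 × √281.569 ≈ 16,780.0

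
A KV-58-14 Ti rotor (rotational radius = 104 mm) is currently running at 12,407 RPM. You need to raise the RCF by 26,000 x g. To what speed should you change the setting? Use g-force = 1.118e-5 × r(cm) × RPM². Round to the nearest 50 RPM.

r = 104 mm = 10.4 cm
Current RCF = 1.118 × 10⁻⁵ × 10.4 × (12407)² = 1.118 × 10⁻⁵ × 10.4 × 153,933,649 ≈ 17,898.2 × g
Target RCF = 17,898.2 + 26,000 = 43,898.2 × g
N² = 43,898.2 / (11.6272 × 10⁻⁵) = 377,547,475
N ≈ √377,547,475 ≈ 19,430.6

19450 RPM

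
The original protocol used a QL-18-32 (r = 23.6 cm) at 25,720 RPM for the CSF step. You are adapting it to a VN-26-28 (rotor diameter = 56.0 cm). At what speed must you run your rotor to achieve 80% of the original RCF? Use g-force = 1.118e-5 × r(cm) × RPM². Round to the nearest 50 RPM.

≈ 21100 RPM

RCF_original = 1.118 × 10⁻⁵ × 23.6 × (25720)² = 1.118 × 10⁻⁵ × 23.6 × 661,518,400 ≈ 174,540.3 × g
Target RCF = 0.8 × 174,540.3 ≈ 139,632.2 × g
Your rotor: r = 56.0 / 2 = 28 cm
139,632.2 = 1.118 × 10⁻⁵ × 28 × N²
N² = 139,632.2 / (31.304 × 10⁻⁵) = 446,052,262
N ≈ √446,052,262 ≈ 21,119.9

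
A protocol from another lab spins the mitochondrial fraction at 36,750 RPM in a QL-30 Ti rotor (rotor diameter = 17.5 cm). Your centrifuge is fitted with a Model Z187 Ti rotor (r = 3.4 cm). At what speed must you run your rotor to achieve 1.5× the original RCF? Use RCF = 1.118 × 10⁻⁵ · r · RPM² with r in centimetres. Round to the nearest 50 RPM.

Original rotor: r = 17.5 / 2 = 8.75 cm
RCF_original = 1.118 × 10⁻⁵ × 8.75 × (36750)² = 1.118 × 10⁻⁵ × 8.75 × 1,350,562,500 ≈ 132,118.8 × g
Target RCF = 1.5 × 132,118.8 ≈ 198,178.2 × g
198,178.2 = 1.118 × 10⁻⁵ × 3.4 × N²
N² = 198,178.2 / (3.8012 × 10⁻⁵) = 5,213,569,399
N ≈ √5,213,569,399 ≈ 72,205.1

≈ 72200 RPM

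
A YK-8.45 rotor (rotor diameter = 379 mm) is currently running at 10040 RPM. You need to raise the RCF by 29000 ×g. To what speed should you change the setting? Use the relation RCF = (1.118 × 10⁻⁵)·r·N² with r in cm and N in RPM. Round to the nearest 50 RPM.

r = 379 mm / 2 = 189.5 mm = 18.95 cm
Current RCF = 1.118 × 10⁻⁵ × 18.95 × (10040)² = 1.118 × 10⁻⁵ × 18.95 × 100,801,600 ≈ 21,355.9 × g
Target RCF = 21,355.9 + 29,000 = 50,355.9 × g
N² = 50,355.9 / (21.1861 × 10⁻⁵) = 237,683,670
N ≈ √237,683,670 ≈ 15,417.0

≈ 15400 RPM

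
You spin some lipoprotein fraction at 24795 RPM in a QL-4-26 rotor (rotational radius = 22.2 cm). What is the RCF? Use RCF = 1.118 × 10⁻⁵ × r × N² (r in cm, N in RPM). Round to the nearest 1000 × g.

153000 x g

RCF = 1.118 × 10⁻⁵ × r × N²
RCF = 1.118 × 10⁻⁵ × 22.2 × (24795)² = 1.118 × 10⁻⁵ × 22.2 × 614,792,025 ≈ 152,588.9 × g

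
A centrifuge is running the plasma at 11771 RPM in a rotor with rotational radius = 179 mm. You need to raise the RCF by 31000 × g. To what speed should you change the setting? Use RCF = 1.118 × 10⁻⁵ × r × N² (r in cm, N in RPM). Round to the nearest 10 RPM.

r = 179 mm = 17.9 cm
Current RCF = 1.118 × 10⁻⁵ × 17.9 × (11771)² = 1.118 × 10⁻⁵ × 17.9 × 138,556,441 ≈ 27,728.2 × g
Target RCF = 27,728.2 + 31,000 = 58,728.2 × g
N² = 58,728.2 / (20.0122 × 10⁻⁵) = 293,461,988
N ≈ √293,461,988 ≈ 17,130.7

17130 RPM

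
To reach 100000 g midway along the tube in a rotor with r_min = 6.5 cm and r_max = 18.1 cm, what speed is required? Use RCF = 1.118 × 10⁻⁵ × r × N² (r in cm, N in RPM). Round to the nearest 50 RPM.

≈ 26950 RPM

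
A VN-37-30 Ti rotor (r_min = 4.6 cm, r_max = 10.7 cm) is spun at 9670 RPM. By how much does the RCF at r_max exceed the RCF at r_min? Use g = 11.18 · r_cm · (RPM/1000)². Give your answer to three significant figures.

≈ 6380 x g

RCF_max = 11.18 × 10.7 × (9.67)² = 11.18 × 10.7 × 93.5089 ≈ 11,186.1 × g
RCF_min = 11.18 × 4.6 × (9.67)² = 11.18 × 4.6 × 93.5089 ≈ 4,809 × g
ΔRCF = 11,186.1 − 4,809 = 6,377.1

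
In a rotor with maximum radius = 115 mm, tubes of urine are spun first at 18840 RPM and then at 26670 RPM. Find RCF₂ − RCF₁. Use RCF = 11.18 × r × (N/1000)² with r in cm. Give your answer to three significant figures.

≈ 45800 g

r = 115 mm = 11.5 cm
RCF₁ = 11.18 × 11.5 × (18.84)² = 11.18 × 11.5 × 354.9456 ≈ 45,635.4 × g
RCF₂ = 11.18 × 11.5 × (26.67)² = 11.18 × 11.5 × 711.2889 ≈ 91,450.4 × g
Increase = 91,450.4 − 45,635.4 = 45,815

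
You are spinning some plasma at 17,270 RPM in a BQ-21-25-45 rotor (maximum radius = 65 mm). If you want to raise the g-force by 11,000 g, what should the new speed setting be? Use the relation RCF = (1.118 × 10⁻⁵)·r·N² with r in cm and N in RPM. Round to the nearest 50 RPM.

r = 65 mm = 6.5 cm
Current RCF = 1.118 × 10⁻⁵ × 6.5 × (17270)² = 1.118 × 10⁻⁵ × 6.5 × 298,252,900 ≈ 21,674 × g
Target RCF = 21,674 + 11,000 = 32,674 × g
N² = 32,674 / (7.267 × 10⁻⁵) = 449,621,577
N ≈ √449,621,577 ≈ 21,204.3

≈ 21200 RPM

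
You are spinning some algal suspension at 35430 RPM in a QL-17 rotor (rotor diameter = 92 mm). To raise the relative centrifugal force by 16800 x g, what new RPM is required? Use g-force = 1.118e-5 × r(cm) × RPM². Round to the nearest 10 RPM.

r = 92 mm / 2 = 46 mm = 4.6 cm
Current RCF = 1.118 × 10⁻⁵ × 4.6 × (35430)² = 1.118 × 10⁻⁵ × 4.6 × 1,255,284,900 ≈ 64,556.8 × g
Target RCF = 64,556.8 + 16,800 = 81,356.8 × g
N² = 81,356.8 / (5.1428 × 10⁻⁵) = 1,581,955,355
N ≈ √1,581,955,355 ≈ 39,773.8

39770 RPM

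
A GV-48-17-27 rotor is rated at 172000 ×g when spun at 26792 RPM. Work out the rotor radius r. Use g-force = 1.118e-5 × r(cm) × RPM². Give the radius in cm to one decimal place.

172000 = 1.118 × 10⁻⁵ × r × (26792)²
r = 172000 / (1.118 × 10⁻⁵ × 717,811,264) = 172000 / 8025.13 ≈ 21.433 cm

≈ 21.4 cm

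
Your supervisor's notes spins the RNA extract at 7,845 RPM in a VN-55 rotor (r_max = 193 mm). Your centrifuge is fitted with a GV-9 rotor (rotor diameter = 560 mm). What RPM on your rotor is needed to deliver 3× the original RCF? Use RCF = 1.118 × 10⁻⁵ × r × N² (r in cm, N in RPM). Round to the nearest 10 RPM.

11280 RPM

Original rotor: r = 193 mm = 19.3 cm
RCF_original = 1.118 × 10⁻⁵ × 19.3 × (7845)² = 1.118 × 10⁻⁵ × 19.3 × 61,544,025 ≈ 13,279.6 × g
Target RCF = 3 × 13,279.6 ≈ 39,838.8 × g
Your rotor: r = 560 mm / 2 = 280 mm = 28 cm
39,838.8 = 1.118 × 10⁻⁵ × 28 × N²
N² = 39,838.8 / (31.304 × 10⁻⁵) = 127,264,247
N ≈ √127,264,247 ≈ 11,281.1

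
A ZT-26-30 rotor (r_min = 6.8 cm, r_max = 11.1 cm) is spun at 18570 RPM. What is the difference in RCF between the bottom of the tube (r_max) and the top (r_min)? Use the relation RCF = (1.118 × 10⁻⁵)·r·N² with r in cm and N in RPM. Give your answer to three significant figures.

ΔRCF ≈ 16600 × g

RCF_max = 1.118 × 10⁻⁵ × 11.1 × (18570)² = 1.118 × 10⁻⁵ × 11.1 × 344,844,900 ≈ 42,794.6 × g
RCF_min = 1.118 × 10⁻⁵ × 6.8 × (18570)² = 1.118 × 10⁻⁵ × 6.8 × 344,844,900 ≈ 26,216.5 × g
ΔRCF = 42,794.6 − 26,216.5 = 16,578.1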